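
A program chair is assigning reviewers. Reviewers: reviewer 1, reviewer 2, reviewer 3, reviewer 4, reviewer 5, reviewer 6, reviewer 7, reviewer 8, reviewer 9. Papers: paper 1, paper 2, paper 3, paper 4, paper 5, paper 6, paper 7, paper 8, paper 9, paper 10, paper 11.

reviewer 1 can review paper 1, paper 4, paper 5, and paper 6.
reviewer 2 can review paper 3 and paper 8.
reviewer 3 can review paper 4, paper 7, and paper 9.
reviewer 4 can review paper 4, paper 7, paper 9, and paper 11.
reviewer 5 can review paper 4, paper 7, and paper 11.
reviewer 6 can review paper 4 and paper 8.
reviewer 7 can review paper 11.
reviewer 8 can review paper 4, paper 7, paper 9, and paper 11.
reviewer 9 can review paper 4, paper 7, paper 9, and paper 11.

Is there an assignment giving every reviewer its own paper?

No

The set {reviewer 3, reviewer 4, reviewer 5, reviewer 7, reviewer 8, reviewer 9} has only 4 neighbours ({paper 11, paper 4, paper 7, paper 9}), so by Hall's theorem at most 7 of the 9 reviewers can be matched.
Hence no matching covers every reviewer.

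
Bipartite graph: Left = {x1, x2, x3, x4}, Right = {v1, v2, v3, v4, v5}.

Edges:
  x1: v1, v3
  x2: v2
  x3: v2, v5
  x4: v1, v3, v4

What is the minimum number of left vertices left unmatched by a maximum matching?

0

A valid assignment of size 4: x1→v3, x2→v2, x3→v5, x4→v1.
This saturates every left vertex, so 4 is the maximum.
That matches 4 of the 4, leaving 0 unmatched; no matching can do better.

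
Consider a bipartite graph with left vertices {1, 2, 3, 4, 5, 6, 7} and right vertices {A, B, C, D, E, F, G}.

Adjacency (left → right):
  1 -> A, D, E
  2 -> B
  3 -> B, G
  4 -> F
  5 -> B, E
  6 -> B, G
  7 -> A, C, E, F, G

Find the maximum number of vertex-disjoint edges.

A valid assignment of size 6: 1→D, 2→B, 3→G, 4→F, 5→E, 7→A.
The set {2, 3, 6} has only 2 neighbours ({B, G}), so by Hall's theorem at most 6 of the 7 left vertices can be matched.

6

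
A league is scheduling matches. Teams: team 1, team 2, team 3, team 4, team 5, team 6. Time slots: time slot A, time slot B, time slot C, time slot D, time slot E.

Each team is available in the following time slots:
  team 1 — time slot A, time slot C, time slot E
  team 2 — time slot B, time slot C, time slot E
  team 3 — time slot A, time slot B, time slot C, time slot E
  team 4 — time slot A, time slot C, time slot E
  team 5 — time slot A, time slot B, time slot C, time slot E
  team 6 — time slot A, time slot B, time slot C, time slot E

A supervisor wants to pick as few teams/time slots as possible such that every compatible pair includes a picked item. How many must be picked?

The 4 edges team 1–time slot C, team 2–time slot B, team 3–time slot E, team 4–time slot A form a matching, so any vertex cover needs at least 4 vertices (one per matched edge).
Conversely {time slot A, time slot B, time slot C, time slot E} meets every edge and has exactly 4 vertices, so 4 is optimal.

4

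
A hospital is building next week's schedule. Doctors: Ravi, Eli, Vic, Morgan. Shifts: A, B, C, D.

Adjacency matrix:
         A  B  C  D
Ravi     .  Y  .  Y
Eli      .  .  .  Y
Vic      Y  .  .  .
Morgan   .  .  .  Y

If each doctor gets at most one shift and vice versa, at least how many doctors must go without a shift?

1

One maximum matching: Ravi-B, Eli-D, Vic-A.
The set {Eli, Morgan} has only 1 neighbour ({D}), so by Hall's theorem at most 3 of the 4 doctors can be matched.
That matches 3 of the 4, leaving 1 unmatched; no matching can do better.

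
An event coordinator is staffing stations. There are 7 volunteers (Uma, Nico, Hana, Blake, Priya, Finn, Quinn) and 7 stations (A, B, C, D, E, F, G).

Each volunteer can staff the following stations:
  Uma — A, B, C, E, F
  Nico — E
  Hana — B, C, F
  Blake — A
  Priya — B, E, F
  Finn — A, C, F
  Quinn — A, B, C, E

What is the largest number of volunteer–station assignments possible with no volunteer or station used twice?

5

For example, pair Uma→F, Nico→E, Hana→C, Blake→A, Priya→B.
The set {Uma, Nico, Hana, Blake, Priya, Finn, Quinn} has only 5 neighbours ({A, B, C, E, F}), so by Hall's theorem at most 5 of the 7 volunteers can be matched.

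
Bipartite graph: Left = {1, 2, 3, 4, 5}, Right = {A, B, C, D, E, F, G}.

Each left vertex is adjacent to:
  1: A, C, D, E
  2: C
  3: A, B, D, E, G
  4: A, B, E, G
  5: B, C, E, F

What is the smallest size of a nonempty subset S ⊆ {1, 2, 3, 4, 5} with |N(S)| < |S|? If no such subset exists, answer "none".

A matching saturating every left vertex exists, for instance 1→D, 2→C, 3→G, 4→E, 5→B.
By Hall's marriage theorem, this means |N(S)| ≥ |S| for every subset S, so no violating subset exists.

none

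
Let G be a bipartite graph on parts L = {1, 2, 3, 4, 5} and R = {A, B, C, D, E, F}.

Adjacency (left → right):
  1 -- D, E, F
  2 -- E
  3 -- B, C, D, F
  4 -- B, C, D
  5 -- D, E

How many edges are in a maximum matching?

5

One maximum matching: 1–F, 2–E, 3–B, 4–C, 5–D.
This saturates every left vertex, so 5 is the maximum.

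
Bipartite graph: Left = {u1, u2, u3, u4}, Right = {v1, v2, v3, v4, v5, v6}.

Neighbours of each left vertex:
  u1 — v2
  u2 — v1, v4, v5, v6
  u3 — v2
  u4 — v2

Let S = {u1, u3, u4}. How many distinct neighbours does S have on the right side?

The union of neighbours of {u1, u3, u4} is {v2}, which has 1 element.
Since |N(S)| = 1 < |S| = 3, Hall's condition fails for this subset.

1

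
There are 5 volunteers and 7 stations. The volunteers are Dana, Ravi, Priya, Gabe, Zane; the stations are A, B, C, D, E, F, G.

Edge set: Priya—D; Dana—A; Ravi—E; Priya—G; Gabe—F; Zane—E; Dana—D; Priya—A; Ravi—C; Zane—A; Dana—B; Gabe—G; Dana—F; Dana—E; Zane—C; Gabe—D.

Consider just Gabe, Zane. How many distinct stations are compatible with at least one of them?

The union of neighbours of {Gabe, Zane} is {A, C, D, E, F, G}, which has 6 elements.
Since |N(S)| = 6 ≥ |S| = 2, Hall's condition holds for this subset.

6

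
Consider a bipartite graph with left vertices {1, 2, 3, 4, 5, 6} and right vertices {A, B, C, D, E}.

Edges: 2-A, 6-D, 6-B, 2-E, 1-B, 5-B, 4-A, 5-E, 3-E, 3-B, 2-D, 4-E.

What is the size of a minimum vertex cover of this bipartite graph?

The 4 edges 1–B, 2–D, 3–E, 4–A form a matching, so any vertex cover needs at least 4 vertices (one per matched edge).
Conversely {A, B, D, E} meets every edge and has exactly 4 vertices, so 4 is optimal.

4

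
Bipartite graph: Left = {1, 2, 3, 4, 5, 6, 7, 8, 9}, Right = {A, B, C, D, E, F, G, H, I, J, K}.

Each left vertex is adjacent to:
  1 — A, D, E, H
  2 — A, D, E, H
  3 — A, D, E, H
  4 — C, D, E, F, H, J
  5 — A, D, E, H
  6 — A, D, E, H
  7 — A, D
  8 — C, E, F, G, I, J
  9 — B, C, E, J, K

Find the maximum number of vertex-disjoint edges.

7

For example, pair 1–A, 2–H, 3–D, 4–F, 5–E, 8–G, 9–J.
The set {1, 2, 3, 5, 6, 7} has only 4 neighbours ({A, D, E, H}), so by Hall's theorem at most 7 of the 9 left vertices can be matched.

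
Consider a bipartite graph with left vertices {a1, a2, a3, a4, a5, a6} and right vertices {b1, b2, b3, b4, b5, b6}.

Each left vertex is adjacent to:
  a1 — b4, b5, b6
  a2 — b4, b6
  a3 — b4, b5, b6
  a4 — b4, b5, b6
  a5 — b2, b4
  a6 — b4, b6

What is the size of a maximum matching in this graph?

4

A valid assignment of size 4: a1→b6, a2→b4, a3→b5, a5→b2.
The set {a1, a2, a3, a4, a6} has only 3 neighbours ({b4, b5, b6}), so by Hall's theorem at most 4 of the 6 left vertices can be matched.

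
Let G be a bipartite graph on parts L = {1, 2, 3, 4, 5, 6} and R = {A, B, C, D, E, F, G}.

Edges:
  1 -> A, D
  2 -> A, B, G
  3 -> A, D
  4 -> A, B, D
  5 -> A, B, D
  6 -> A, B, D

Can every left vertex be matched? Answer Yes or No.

The set {1, 3, 4, 5, 6} has only 3 neighbours ({A, B, D}), so by Hall's theorem at most 4 of the 6 left vertices can be matched.
Hence no matching covers every left vertex.

No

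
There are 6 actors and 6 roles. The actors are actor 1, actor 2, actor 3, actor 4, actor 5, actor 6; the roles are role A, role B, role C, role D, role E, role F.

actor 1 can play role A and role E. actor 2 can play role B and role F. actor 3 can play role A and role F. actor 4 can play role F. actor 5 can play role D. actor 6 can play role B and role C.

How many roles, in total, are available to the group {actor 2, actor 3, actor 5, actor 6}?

The union of neighbours of {actor 2, actor 3, actor 5, actor 6} is {role A, role B, role C, role D, role F}, which has 5 elements.
Since |N(S)| = 5 ≥ |S| = 4, Hall's condition holds for this subset.

5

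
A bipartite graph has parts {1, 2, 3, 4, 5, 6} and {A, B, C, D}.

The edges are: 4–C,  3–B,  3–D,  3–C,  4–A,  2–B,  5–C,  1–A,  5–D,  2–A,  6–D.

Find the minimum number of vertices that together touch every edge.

4

A maximum matching has 4 edges (e.g. 1–A, 2–B, 3–D, 4–C).
By König's theorem the minimum vertex cover has the same size. One such cover is {A, B, C, D}.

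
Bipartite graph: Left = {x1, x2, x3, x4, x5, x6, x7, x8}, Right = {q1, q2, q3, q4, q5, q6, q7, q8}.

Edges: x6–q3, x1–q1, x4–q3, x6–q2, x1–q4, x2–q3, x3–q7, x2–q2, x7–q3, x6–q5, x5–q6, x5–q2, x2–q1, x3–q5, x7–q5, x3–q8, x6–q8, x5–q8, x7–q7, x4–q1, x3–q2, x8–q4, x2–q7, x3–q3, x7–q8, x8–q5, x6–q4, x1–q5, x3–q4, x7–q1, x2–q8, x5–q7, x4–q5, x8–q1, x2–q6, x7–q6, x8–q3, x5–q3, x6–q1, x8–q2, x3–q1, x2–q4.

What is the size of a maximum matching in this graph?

For example, pair x1→q5, x2→q6, x3→q1, x4→q3, x5→q2, x6→q8, x7→q7, x8→q4.
This saturates every left vertex, so 8 is the maximum.

8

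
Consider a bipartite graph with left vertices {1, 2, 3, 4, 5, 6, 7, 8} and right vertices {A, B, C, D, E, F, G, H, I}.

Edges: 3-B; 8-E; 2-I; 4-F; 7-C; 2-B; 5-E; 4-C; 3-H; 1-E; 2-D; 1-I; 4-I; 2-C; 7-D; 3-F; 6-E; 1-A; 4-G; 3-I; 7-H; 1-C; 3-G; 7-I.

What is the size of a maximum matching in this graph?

For example, pair 1→I, 2→B, 3→G, 4→F, 5→E, 7→C.
The set {5, 6, 8} has only 1 neighbour ({E}), so by Hall's theorem at most 6 of the 8 left vertices can be matched.

6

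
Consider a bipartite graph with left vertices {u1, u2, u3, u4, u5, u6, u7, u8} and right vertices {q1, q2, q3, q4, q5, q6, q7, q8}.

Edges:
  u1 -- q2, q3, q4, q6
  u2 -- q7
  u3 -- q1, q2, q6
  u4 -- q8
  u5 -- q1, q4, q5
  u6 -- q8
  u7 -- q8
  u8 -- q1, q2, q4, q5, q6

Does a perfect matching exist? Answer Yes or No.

The set {u4, u6, u7} has only 1 neighbour ({q8}), so by Hall's theorem at most 6 of the 8 left vertices can be matched.
Hence no matching covers every left vertex.

No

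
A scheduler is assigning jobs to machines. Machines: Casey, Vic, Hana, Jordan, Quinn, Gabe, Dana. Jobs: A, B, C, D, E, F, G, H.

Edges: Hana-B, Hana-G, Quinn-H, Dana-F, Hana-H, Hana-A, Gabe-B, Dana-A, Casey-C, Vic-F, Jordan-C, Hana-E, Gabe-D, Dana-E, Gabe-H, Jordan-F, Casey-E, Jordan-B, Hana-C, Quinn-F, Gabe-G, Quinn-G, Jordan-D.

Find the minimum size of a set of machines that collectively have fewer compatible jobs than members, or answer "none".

none

A matching saturating every machine exists, for instance Casey→C, Vic→F, Hana→A, Jordan→B, Quinn→H, Gabe→G, Dana→E.
By Hall's marriage theorem, this means |N(S)| ≥ |S| for every subset S, so no violating subset exists.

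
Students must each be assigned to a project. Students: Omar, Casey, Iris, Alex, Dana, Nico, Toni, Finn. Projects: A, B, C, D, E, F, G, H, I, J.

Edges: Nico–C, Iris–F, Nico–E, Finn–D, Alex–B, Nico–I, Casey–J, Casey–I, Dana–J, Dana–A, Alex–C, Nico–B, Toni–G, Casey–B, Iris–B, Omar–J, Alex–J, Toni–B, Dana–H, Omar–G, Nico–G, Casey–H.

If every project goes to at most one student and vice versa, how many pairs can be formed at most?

A valid assignment of size 8: Omar–G, Casey–J, Iris–F, Alex–C, Dana–H, Nico–E, Toni–B, Finn–D.
This saturates every student, so 8 is the maximum.

8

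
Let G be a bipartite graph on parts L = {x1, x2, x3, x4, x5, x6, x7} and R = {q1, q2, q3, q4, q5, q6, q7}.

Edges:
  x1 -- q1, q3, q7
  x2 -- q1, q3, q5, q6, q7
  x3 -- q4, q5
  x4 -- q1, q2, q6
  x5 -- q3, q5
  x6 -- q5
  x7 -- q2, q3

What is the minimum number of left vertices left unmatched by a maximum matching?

For example, pair x1-q1, x2-q7, x3-q4, x4-q6, x5-q3, x6-q5, x7-q2.
All 7 left vertices are matched, so no larger matching exists.
That matches 7 of the 7, leaving 0 unmatched; no matching can do better.

0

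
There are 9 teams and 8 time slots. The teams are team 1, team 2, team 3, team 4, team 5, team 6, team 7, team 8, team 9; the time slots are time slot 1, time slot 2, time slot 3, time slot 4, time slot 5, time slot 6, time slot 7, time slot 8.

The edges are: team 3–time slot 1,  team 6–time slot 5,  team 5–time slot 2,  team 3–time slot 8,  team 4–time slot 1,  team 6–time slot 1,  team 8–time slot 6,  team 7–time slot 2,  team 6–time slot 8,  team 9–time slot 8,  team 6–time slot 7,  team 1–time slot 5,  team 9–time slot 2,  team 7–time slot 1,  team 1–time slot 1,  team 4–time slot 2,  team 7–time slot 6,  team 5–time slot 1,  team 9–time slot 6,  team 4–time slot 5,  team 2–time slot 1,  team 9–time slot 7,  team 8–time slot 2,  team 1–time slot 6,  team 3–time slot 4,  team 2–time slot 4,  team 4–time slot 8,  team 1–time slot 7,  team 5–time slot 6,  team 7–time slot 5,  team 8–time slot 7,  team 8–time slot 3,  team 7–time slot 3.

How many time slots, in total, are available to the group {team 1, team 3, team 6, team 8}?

8

The union of neighbours of {team 1, team 3, team 6, team 8} is {time slot 1, time slot 2, time slot 3, time slot 4, time slot 5, time slot 6, time slot 7, time slot 8}, which has 8 elements.
Since |N(S)| = 8 ≥ |S| = 4, Hall's condition holds for this subset.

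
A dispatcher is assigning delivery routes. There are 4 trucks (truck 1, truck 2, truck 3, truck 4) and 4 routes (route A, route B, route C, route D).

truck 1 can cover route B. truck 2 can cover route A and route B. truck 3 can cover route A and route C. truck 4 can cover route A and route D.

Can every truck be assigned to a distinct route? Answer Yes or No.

One maximum matching: truck 1-route B, truck 2-route A, truck 3-route C, truck 4-route D.
All 4 trucks are covered.

Yes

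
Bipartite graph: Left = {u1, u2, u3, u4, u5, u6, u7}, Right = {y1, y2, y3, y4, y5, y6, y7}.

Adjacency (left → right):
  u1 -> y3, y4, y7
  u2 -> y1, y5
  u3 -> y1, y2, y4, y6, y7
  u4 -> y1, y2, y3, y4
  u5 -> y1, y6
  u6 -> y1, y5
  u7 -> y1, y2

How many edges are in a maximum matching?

For example, pair u1–y4, u2–y5, u3–y7, u4–y3, u5–y6, u6–y1, u7–y2.
This saturates every left vertex, so 7 is the maximum.

7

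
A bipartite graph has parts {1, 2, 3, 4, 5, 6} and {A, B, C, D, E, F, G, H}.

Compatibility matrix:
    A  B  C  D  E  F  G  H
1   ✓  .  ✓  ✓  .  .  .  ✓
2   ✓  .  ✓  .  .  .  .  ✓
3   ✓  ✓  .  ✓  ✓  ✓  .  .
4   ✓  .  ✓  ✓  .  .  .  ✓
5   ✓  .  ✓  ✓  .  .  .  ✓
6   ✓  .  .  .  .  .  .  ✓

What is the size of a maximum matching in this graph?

For example, pair 1→H, 2→A, 3→E, 4→D, 5→C.
The set {1, 2, 4, 5, 6} has only 4 neighbours ({A, C, D, H}), so by Hall's theorem at most 5 of the 6 left vertices can be matched.

5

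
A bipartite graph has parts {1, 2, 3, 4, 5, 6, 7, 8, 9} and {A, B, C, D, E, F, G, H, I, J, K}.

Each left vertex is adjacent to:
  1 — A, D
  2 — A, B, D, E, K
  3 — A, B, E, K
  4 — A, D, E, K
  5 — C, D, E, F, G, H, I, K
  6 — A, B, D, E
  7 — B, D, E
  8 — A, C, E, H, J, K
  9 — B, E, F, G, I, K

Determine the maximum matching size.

8

For example, pair 1–D, 2–A, 3–E, 4–K, 5–H, 6–B, 8–J, 9–G.
The set {1, 2, 3, 4, 6, 7} has only 5 neighbours ({A, B, D, E, K}), so by Hall's theorem at most 8 of the 9 left vertices can be matched.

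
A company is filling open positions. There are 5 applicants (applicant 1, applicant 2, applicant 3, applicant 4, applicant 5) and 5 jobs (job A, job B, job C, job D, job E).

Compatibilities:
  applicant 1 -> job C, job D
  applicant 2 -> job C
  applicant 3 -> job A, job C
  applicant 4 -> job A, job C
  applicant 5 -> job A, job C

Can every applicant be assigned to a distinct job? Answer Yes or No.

No

The set {applicant 2, applicant 3, applicant 4, applicant 5} has only 2 neighbours ({job A, job C}), so by Hall's theorem at most 3 of the 5 applicants can be matched.
Hence no matching covers every applicant.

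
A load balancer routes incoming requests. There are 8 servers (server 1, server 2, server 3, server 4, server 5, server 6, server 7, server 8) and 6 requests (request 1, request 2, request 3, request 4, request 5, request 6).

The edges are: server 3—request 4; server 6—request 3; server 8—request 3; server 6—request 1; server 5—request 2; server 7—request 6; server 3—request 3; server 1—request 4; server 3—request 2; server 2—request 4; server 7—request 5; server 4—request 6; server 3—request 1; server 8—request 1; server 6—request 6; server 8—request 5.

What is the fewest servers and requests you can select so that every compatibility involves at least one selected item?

The 6 edges server 1–request 4, server 3–request 1, server 4–request 6, server 5–request 2, server 6–request 3, server 7–request 5 form a matching, so any vertex cover needs at least 6 vertices (one per matched edge).
Conversely {request 1, request 2, request 3, request 4, request 5, request 6} meets every edge and has exactly 6 vertices, so 6 is optimal.

6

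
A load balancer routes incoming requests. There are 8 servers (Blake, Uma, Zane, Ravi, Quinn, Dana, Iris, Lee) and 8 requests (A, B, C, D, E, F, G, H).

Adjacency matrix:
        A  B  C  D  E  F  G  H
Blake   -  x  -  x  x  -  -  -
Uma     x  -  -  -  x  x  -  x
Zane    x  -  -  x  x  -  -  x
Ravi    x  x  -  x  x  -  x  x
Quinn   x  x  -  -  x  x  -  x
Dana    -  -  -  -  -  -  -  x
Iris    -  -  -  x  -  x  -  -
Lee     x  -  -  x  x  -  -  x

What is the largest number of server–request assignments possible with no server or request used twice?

7

For example, pair Blake–B, Uma–E, Zane–D, Ravi–G, Quinn–A, Dana–H, Iris–F.
The set {Blake, Uma, Zane, Quinn, Dana, Iris, Lee} has only 6 neighbours ({A, B, D, E, F, H}), so by Hall's theorem at most 7 of the 8 servers can be matched.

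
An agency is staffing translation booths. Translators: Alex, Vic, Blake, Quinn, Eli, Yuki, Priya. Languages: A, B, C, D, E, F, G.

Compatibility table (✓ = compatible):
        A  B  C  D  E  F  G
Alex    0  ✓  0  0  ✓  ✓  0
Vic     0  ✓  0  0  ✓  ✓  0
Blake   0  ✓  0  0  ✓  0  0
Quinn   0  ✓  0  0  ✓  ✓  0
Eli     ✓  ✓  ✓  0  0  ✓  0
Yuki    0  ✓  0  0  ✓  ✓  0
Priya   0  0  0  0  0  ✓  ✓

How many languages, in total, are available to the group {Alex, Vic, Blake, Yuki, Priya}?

4

The union of neighbours of {Alex, Vic, Blake, Yuki, Priya} is {B, E, F, G}, which has 4 elements.
Since |N(S)| = 4 < |S| = 5, Hall's condition fails for this subset.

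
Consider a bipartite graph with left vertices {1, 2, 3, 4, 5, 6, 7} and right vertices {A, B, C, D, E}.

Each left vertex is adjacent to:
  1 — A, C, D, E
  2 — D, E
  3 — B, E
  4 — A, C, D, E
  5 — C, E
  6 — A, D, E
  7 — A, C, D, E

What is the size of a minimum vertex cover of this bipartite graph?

{3, A, C, D, E} is a vertex cover of size 5: every edge has an endpoint in this set.
No smaller cover exists because 1–A, 2–D, 3–B, 4–C, 5–E is a matching of size 5, and a cover must include an endpoint of each of these disjoint edges (König's theorem).

5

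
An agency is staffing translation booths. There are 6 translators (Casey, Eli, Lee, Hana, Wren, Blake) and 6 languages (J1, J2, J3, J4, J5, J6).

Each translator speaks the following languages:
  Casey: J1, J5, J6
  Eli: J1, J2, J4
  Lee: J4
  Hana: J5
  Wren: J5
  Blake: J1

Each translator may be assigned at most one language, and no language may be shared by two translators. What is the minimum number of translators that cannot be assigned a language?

1

For example, pair Casey→J6, Eli→J2, Lee→J4, Hana→J5, Blake→J1.
The set {Hana, Wren} has only 1 neighbour ({J5}), so by Hall's theorem at most 5 of the 6 translators can be matched.
That matches 5 of the 6, leaving 1 unmatched; no matching can do better.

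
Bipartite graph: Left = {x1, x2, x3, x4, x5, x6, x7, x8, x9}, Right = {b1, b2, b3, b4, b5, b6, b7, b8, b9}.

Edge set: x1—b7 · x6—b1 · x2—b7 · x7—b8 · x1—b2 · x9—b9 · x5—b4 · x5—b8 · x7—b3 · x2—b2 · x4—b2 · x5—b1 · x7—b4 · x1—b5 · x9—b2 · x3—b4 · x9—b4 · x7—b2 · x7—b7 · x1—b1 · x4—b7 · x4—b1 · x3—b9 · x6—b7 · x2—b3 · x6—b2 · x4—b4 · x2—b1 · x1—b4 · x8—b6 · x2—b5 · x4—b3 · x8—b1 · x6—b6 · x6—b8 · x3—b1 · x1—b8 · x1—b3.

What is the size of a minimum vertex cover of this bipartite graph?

The 9 edges x1–b3, x2–b5, x3–b9, x4–b7, x5–b1, x6–b2, x7–b8, x8–b6, x9–b4 form a matching, so any vertex cover needs at least 9 vertices (one per matched edge).
Conversely {x1, x2, x3, x4, x5, x6, x7, x8, x9} meets every edge and has exactly 9 vertices, so 9 is optimal.

9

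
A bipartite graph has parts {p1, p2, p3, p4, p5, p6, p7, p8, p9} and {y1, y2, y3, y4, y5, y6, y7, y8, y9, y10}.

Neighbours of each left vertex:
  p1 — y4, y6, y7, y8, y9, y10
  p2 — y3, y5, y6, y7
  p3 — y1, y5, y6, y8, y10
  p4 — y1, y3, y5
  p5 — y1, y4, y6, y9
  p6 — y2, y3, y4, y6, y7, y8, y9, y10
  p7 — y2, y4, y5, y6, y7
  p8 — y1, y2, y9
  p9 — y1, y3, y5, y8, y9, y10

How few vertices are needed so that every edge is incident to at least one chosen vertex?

9

A maximum matching has 9 edges (e.g. p1–y10, p2–y5, p3–y6, p4–y1, p5–y9, p6–y7, p7–y4, p8–y2, p9–y3).
By König's theorem the minimum vertex cover has the same size. One such cover is {p1, p2, p3, p4, p5, p6, p7, p8, p9}.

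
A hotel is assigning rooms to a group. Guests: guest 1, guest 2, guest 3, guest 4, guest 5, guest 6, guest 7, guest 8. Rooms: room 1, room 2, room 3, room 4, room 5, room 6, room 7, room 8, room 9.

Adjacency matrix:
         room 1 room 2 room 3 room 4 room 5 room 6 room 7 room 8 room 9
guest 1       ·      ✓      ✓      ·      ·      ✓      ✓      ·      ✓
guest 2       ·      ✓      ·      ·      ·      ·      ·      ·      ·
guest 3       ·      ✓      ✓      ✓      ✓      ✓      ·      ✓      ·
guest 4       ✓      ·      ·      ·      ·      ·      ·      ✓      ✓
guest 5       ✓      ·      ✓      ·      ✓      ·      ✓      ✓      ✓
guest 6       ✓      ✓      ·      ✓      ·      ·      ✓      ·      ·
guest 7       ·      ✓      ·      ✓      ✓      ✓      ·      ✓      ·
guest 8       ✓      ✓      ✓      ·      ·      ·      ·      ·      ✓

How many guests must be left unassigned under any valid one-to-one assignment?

0

One maximum matching: guest 1-room 9, guest 2-room 2, guest 3-room 5, guest 4-room 8, guest 5-room 7, guest 6-room 1, guest 7-room 4, guest 8-room 3.
This saturates every guest, so 8 is the maximum.
That matches 8 of the 8, leaving 0 unmatched; no matching can do better.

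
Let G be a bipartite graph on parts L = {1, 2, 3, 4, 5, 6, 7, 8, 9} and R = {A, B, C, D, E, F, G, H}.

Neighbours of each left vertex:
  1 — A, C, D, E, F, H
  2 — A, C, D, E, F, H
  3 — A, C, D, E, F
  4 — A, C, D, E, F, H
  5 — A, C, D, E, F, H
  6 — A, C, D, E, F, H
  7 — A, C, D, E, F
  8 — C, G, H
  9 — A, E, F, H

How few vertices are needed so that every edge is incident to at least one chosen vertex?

{8, A, C, D, E, F, H} is a vertex cover of size 7: every edge has an endpoint in this set.
No smaller cover exists because 1–F, 2–C, 3–D, 4–H, 5–E, 6–A, 8–G is a matching of size 7, and a cover must include an endpoint of each of these disjoint edges (König's theorem).

7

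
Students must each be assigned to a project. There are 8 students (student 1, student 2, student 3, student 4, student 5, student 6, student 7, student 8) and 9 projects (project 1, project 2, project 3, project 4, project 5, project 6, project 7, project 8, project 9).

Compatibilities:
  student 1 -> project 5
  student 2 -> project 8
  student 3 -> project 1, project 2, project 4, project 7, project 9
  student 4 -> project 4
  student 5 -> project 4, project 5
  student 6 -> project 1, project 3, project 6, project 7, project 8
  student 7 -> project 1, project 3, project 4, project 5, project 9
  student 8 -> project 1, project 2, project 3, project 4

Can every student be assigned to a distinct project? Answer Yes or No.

The set {student 1, student 4, student 5} has only 2 neighbours ({project 4, project 5}), so by Hall's theorem at most 7 of the 8 students can be matched.
Hence no matching covers every student.

No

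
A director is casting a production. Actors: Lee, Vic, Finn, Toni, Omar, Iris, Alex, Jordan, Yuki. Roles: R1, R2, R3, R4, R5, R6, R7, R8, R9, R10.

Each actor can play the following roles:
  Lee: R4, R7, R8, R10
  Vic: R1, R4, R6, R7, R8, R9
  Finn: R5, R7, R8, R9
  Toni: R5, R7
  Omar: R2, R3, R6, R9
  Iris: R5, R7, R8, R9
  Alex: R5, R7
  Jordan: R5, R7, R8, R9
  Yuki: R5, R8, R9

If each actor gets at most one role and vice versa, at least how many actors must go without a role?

A valid assignment of size 7: Lee-R4, Vic-R6, Finn-R8, Toni-R5, Omar-R3, Iris-R9, Alex-R7.
The set {Finn, Toni, Iris, Alex, Jordan, Yuki} has only 4 neighbours ({R5, R7, R8, R9}), so by Hall's theorem at most 7 of the 9 actors can be matched.
That matches 7 of the 9, leaving 2 unmatched; no matching can do better.

2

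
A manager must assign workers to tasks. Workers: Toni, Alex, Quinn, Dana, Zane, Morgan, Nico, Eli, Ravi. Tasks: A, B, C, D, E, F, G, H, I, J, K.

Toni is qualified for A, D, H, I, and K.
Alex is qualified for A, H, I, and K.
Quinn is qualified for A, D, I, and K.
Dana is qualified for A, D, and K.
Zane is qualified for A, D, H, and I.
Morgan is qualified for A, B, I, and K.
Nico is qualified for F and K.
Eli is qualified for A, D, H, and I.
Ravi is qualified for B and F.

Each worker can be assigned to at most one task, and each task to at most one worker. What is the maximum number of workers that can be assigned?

7

One maximum matching: Toni-H, Alex-K, Quinn-A, Dana-D, Zane-I, Morgan-B, Nico-F.
The set {Toni, Alex, Quinn, Dana, Zane, Morgan, Nico, Eli, Ravi} has only 7 neighbours ({A, B, D, F, H, I, K}), so by Hall's theorem at most 7 of the 9 workers can be matched.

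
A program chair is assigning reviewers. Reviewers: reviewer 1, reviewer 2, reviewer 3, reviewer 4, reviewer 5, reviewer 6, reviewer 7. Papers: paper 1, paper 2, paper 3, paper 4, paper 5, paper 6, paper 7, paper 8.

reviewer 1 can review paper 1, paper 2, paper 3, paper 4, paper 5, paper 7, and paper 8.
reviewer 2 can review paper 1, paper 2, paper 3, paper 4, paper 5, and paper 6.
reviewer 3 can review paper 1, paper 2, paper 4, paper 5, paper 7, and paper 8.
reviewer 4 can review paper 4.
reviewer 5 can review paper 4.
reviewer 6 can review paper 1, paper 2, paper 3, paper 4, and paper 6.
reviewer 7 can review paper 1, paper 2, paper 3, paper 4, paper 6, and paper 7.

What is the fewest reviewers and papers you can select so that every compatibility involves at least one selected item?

6

A maximum matching has 6 edges (e.g. reviewer 1–paper 3, reviewer 2–paper 5, reviewer 3–paper 7, reviewer 4–paper 4, reviewer 6–paper 6, reviewer 7–paper 2).
By König's theorem the minimum vertex cover has the same size. One such cover is {reviewer 1, reviewer 2, reviewer 3, reviewer 6, reviewer 7, paper 4}.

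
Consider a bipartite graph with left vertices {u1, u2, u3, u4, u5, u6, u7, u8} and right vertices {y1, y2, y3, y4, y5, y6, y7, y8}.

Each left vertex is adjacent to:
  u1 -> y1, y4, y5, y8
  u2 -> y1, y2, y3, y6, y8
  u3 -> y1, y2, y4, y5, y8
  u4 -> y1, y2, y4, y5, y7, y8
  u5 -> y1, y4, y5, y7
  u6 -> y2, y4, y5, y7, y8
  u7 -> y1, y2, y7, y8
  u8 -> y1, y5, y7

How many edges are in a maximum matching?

One maximum matching: u1-y8, u2-y6, u3-y1, u4-y2, u5-y5, u6-y4, u7-y7.
The set {u1, u3, u4, u5, u6, u7, u8} has only 6 neighbours ({y1, y2, y4, y5, y7, y8}), so by Hall's theorem at most 7 of the 8 left vertices can be matched.

7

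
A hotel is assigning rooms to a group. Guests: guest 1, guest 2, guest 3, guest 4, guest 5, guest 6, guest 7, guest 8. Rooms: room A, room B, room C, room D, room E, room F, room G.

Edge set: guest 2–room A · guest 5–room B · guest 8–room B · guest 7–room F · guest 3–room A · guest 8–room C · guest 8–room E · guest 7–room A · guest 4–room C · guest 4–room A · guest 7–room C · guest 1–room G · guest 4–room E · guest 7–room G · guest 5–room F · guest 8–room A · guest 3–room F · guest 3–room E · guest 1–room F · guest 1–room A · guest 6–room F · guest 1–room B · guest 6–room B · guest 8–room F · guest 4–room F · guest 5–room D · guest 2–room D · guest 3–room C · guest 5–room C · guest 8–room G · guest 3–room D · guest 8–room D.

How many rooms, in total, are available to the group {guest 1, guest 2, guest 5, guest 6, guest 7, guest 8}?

The union of neighbours of {guest 1, guest 2, guest 5, guest 6, guest 7, guest 8} is {room A, room B, room C, room D, room E, room F, room G}, which has 7 elements.
Since |N(S)| = 7 ≥ |S| = 6, Hall's condition holds for this subset.

7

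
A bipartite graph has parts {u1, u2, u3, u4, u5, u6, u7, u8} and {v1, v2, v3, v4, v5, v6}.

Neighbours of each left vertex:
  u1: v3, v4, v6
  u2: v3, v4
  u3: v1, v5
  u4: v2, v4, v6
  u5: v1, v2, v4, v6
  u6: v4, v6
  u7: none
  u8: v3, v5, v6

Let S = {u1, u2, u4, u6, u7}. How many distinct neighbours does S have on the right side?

4

The union of neighbours of {u1, u2, u4, u6, u7} is {v2, v3, v4, v6}, which has 4 elements.
Since |N(S)| = 4 < |S| = 5, Hall's condition fails for this subset.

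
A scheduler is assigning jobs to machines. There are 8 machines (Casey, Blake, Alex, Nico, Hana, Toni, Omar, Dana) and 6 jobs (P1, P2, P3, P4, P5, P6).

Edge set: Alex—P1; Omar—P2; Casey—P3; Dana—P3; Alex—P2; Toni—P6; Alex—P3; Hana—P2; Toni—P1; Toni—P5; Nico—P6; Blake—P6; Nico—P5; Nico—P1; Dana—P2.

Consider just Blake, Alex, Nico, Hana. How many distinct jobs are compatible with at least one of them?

The union of neighbours of {Blake, Alex, Nico, Hana} is {P1, P2, P3, P5, P6}, which has 5 elements.
Since |N(S)| = 5 ≥ |S| = 4, Hall's condition holds for this subset.

5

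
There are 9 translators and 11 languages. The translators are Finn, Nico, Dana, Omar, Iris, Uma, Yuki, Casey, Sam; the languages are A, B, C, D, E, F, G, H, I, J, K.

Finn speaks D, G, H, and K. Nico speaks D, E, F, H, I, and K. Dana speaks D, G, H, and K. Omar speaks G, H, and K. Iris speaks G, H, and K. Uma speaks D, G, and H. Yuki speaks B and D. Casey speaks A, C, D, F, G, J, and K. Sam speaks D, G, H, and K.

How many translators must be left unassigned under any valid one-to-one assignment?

2

A valid assignment of size 7: Finn-D, Nico-E, Dana-K, Omar-H, Iris-G, Yuki-B, Casey-J.
The set {Finn, Dana, Omar, Iris, Uma, Sam} has only 4 neighbours ({D, G, H, K}), so by Hall's theorem at most 7 of the 9 translators can be matched.
That matches 7 of the 9, leaving 2 unmatched; no matching can do better.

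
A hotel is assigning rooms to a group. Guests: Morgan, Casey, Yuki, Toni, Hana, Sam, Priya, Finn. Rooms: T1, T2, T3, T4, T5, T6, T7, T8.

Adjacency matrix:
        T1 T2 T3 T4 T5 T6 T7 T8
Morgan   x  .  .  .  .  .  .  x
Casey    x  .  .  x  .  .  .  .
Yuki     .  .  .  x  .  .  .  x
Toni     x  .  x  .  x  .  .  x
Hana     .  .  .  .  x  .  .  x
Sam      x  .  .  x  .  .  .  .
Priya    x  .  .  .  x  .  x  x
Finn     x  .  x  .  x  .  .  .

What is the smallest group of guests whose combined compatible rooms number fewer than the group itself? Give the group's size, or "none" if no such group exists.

4

Take S = {Morgan, Casey, Yuki, Sam}. Its neighbourhood is {T1, T4, T8}, so |N(S)| = 3 < |S| = 4.
Every subset of size less than 4 has at least as many neighbours as members, so 4 is the minimum.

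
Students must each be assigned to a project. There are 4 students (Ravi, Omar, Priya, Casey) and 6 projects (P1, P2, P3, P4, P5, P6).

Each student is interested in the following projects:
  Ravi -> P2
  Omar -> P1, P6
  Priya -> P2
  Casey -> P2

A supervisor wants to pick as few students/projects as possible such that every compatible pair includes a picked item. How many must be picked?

{Omar, P2} is a vertex cover of size 2: every edge has an endpoint in this set.
No smaller cover exists because Ravi–P2, Omar–P1 is a matching of size 2, and a cover must include an endpoint of each of these disjoint edges (König's theorem).

2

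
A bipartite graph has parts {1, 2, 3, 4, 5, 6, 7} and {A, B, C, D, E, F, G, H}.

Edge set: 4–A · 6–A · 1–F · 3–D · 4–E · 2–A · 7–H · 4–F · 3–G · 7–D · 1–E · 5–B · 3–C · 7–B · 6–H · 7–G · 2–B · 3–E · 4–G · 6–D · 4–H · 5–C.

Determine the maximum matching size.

7

One maximum matching: 1-F, 2-A, 3-E, 4-G, 5-C, 6-D, 7-B.
All 7 left vertices are matched, so no larger matching exists.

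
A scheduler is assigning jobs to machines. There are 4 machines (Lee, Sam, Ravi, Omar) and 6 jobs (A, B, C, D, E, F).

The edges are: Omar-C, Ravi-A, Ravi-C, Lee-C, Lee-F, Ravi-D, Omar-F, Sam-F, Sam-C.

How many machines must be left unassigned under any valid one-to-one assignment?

1

A valid assignment of size 3: Lee-C, Sam-F, Ravi-D.
The set {Lee, Sam, Omar} has only 2 neighbours ({C, F}), so by Hall's theorem at most 3 of the 4 machines can be matched.
That matches 3 of the 4, leaving 1 unmatched; no matching can do better.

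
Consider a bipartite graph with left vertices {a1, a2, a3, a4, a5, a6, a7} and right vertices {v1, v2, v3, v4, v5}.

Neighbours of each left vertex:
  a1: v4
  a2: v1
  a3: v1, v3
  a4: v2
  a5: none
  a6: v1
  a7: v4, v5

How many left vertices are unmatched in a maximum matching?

2

For example, pair a1→v4, a2→v1, a3→v3, a4→v2, a7→v5.
The set {a2, a5, a6} has only 1 neighbour ({v1}), so by Hall's theorem at most 5 of the 7 left vertices can be matched.
That matches 5 of the 7, leaving 2 unmatched; no matching can do better.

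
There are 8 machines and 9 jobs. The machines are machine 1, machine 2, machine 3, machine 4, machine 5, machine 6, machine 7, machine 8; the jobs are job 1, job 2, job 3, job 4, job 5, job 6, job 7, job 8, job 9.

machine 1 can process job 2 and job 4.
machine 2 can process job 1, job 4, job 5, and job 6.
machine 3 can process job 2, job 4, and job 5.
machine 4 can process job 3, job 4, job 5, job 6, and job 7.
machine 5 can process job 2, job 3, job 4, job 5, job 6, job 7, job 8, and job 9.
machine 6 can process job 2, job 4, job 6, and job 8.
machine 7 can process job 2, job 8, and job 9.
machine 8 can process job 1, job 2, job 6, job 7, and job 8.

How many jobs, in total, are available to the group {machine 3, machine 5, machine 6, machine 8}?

9

The union of neighbours of {machine 3, machine 5, machine 6, machine 8} is {job 1, job 2, job 3, job 4, job 5, job 6, job 7, job 8, job 9}, which has 9 elements.
Since |N(S)| = 9 ≥ |S| = 4, Hall's condition holds for this subset.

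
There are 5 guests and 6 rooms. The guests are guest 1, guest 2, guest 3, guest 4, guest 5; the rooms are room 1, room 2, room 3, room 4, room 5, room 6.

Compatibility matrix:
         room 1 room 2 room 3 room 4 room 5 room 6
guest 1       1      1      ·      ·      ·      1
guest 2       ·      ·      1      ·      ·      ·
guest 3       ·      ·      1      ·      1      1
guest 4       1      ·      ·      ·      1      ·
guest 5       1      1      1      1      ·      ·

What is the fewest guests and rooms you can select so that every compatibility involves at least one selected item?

5

The 5 edges guest 1–room 6, guest 2–room 3, guest 3–room 5, guest 4–room 1, guest 5–room 4 form a matching, so any vertex cover needs at least 5 vertices (one per matched edge).
Conversely {guest 1, guest 2, guest 3, guest 4, guest 5} meets every edge and has exactly 5 vertices, so 5 is optimal.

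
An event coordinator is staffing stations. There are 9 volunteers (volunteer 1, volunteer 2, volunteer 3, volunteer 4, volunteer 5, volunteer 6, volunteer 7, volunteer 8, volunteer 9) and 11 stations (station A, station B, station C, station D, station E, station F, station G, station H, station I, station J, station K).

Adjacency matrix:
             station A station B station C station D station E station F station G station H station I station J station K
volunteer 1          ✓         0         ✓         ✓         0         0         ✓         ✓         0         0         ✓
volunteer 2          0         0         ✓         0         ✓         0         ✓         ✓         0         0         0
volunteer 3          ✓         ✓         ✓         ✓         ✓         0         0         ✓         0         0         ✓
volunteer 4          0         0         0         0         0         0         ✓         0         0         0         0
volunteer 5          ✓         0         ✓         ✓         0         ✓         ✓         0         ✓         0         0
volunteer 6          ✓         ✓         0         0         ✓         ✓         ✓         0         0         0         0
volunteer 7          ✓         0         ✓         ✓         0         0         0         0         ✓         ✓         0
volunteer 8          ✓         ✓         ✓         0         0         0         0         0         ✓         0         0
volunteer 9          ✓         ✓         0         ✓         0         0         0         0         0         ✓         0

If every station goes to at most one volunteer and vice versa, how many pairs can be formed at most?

For example, pair volunteer 1→station K, volunteer 2→station H, volunteer 3→station B, volunteer 4→station G, volunteer 5→station I, volunteer 6→station F, volunteer 7→station J, volunteer 8→station C, volunteer 9→station A.
All 9 volunteers are matched, so no larger matching exists.

9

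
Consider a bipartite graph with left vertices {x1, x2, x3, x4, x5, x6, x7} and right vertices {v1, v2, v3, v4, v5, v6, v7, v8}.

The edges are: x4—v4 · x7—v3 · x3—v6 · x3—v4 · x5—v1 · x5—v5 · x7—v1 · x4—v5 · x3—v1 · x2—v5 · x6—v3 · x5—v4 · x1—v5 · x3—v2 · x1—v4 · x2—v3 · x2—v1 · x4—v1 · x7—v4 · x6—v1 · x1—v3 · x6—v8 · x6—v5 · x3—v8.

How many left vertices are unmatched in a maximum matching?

1

One maximum matching: x1→v3, x2→v5, x3→v2, x4→v4, x5→v1, x6→v8.
The set {x1, x2, x4, x5, x7} has only 4 neighbours ({v1, v3, v4, v5}), so by Hall's theorem at most 6 of the 7 left vertices can be matched.
That matches 6 of the 7, leaving 1 unmatched; no matching can do better.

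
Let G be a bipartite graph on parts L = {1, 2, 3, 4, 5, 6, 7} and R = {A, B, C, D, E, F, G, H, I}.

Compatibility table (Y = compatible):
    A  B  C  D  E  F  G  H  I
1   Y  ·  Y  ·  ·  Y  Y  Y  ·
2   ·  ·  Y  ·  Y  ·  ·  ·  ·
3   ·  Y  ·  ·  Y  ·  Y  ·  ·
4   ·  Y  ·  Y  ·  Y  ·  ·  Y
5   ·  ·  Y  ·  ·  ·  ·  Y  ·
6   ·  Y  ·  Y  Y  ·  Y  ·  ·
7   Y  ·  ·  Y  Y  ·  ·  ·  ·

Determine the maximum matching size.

7

One maximum matching: 1→G, 2→C, 3→B, 4→F, 5→H, 6→D, 7→E.
This saturates every left vertex, so 7 is the maximum.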